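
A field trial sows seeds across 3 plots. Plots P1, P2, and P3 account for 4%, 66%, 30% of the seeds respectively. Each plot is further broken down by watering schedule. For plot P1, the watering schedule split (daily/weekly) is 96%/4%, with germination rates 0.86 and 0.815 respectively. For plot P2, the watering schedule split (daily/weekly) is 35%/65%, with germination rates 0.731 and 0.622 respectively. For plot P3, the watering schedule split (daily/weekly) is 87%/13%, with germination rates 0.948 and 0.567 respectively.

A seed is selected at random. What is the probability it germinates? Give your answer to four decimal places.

P(G|P1) = 0.96·0.86 + 0.04·0.815 = 0.8256 + 0.0326 = 0.8582
P(G|P2) = 0.35·0.731 + 0.65·0.622 = 0.25585 + 0.4043 = 0.66015
P(G|P3) = 0.87·0.948 + 0.13·0.567 = 0.82476 + 0.07371 = 0.89847
Then overall,
P(G) = 0.04·0.8582 + 0.66·0.66015 + 0.3·0.89847
      = 0.034328 + 0.435699 + 0.269541 = 0.739568

P(G) ≈ 0.7396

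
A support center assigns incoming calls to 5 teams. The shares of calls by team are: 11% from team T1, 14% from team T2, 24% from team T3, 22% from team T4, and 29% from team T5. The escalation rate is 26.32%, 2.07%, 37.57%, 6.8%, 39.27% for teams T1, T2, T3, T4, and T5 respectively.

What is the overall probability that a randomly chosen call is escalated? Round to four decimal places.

Using total probability over the partition,
P(E) = P(E|T1)·P(T1) + P(E|T2)·P(T2) + P(E|T3)·P(T3) + P(E|T4)·P(T4) + P(E|T5)·P(T5)
      = 0.2632·0.11 + 0.0207·0.14 + 0.3757·0.24 + 0.068·0.22 + 0.3927·0.29
      = 0.028952 + 0.002898 + 0.090168 + 0.01496 + 0.113883 = 0.250861

P(E) ≈ 0.2509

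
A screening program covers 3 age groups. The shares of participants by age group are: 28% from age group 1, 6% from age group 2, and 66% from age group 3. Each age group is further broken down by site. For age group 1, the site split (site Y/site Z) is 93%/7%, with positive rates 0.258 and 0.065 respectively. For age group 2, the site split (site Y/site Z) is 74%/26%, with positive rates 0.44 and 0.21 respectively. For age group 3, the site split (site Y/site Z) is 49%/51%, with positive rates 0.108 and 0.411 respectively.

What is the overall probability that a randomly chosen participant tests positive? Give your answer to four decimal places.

P(T) ≈ 0.2645

P(T|1) = 0.93·0.258 + 0.07·0.065 = 0.23994 + 0.00455 = 0.24449
P(T|2) = 0.74·0.44 + 0.26·0.21 = 0.3256 + 0.0546 = 0.3802
P(T|3) = 0.49·0.108 + 0.51·0.411 = 0.05292 + 0.20961 = 0.26253
Then overall,
P(T) = 0.28·0.24449 + 0.06·0.3802 + 0.66·0.26253
      = 0.0684572 + 0.022812 + 0.1732698 = 0.264539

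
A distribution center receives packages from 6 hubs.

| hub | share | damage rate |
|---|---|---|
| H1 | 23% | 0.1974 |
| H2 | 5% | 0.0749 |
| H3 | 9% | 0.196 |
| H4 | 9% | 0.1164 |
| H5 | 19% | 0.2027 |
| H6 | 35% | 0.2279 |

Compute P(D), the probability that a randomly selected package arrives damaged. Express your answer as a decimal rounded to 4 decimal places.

P(D) = P(D|H1)·P(H1) + P(D|H2)·P(H2) + P(D|H3)·P(H3) + P(D|H4)·P(H4) + P(D|H5)·P(H5) + P(D|H6)·P(H6)
      = 0.1974·0.23 + 0.0749·0.05 + 0.196·0.09 + 0.1164·0.09 + 0.2027·0.19 + 0.2279·0.35
      = 0.045402 + 0.003745 + 0.01764 + 0.010476 + 0.038513 + 0.079765 = 0.195541

0.1955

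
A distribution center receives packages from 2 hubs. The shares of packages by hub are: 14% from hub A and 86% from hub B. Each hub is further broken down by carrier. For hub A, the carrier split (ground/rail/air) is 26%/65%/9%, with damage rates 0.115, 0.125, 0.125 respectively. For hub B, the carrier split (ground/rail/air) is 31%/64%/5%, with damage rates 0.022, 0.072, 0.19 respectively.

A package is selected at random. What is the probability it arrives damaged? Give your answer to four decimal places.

0.0708

P(D|A) = 0.26·0.115 + 0.65·0.125 + 0.09·0.125 = 0.0299 + 0.08125 + 0.01125 = 0.1224
P(D|B) = 0.31·0.022 + 0.64·0.072 + 0.05·0.19 = 0.00682 + 0.04608 + 0.0095 = 0.0624
By total probability over the outer partition,
P(D) = 0.14·0.1224 + 0.86·0.0624
      = 0.017136 + 0.053664 = 0.0708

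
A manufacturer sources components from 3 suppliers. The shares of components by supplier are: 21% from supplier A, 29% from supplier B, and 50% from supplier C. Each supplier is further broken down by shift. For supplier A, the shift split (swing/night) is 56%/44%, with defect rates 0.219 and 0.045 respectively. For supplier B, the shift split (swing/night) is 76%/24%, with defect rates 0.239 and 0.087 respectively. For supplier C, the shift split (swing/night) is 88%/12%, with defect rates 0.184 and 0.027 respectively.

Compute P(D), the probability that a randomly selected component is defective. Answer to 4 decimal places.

0.1712

P(D|A) = 0.56·0.219 + 0.44·0.045 = 0.12264 + 0.0198 = 0.14244
P(D|B) = 0.76·0.239 + 0.24·0.087 = 0.18164 + 0.02088 = 0.20252
P(D|C) = 0.88·0.184 + 0.12·0.027 = 0.16192 + 0.00324 = 0.16516
Then overall,
P(D) = 0.21·0.14244 + 0.29·0.20252 + 0.5·0.16516
      = 0.0299124 + 0.0587308 + 0.08258 = 0.1712232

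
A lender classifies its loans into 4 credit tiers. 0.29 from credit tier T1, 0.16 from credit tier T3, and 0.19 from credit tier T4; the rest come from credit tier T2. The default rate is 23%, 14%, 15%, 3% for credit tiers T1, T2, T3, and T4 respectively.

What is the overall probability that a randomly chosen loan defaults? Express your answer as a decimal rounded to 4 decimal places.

P(T2) = 1 − (0.29 + 0.16 + 0.19) = 0.36.
By the law of total probability,
P(D) = P(D|T1)·P(T1) + P(D|T2)·P(T2) + P(D|T3)·P(T3) + P(D|T4)·P(T4)
      = 0.23·0.29 + 0.14·0.36 + 0.15·0.16 + 0.03·0.19
      = 0.0667 + 0.0504 + 0.024 + 0.0057 = 0.1468

P(D) ≈ 0.1468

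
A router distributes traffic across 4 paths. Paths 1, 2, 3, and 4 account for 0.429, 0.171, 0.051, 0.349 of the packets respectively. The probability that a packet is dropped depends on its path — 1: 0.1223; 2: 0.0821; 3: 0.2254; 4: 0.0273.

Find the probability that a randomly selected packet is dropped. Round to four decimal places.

P(L) ≈ 0.0875

P(L) = P(L|1)·P(1) + P(L|2)·P(2) + P(L|3)·P(3) + P(L|4)·P(4)
      = 0.1223·0.429 + 0.0821·0.171 + 0.2254·0.051 + 0.0273·0.349
      = 0.0524667 + 0.0140391 + 0.0114954 + 0.0095277 = 0.0875289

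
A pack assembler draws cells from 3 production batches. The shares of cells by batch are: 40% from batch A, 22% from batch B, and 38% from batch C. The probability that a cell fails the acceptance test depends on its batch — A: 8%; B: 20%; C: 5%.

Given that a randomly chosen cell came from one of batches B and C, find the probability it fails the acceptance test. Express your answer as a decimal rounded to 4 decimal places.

P(F|S) ≈ 0.1050

Let S = {B, C}.
P(S) = 0.22 + 0.38 = 0.6.
P(F ∩ S) = 0.2·0.22 + 0.05·0.38 = 0.044 + 0.019 = 0.063.
P(F | S) = 0.063 / 0.6 = 0.105000…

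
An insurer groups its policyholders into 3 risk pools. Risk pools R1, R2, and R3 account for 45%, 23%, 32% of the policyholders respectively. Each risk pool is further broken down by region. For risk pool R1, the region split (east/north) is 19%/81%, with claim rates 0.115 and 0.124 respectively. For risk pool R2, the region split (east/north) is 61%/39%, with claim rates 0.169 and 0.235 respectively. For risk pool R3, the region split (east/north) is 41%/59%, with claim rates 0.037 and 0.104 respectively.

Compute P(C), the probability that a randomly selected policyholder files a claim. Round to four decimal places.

P(C) ≈ 0.1243

P(C|R1) = 0.19·0.115 + 0.81·0.124 = 0.02185 + 0.10044 = 0.12229
P(C|R2) = 0.61·0.169 + 0.39·0.235 = 0.10309 + 0.09165 = 0.19474
P(C|R3) = 0.41·0.037 + 0.59·0.104 = 0.01517 + 0.06136 = 0.07653
By total probability over the outer partition,
P(C) = 0.45·0.12229 + 0.23·0.19474 + 0.32·0.07653
      = 0.0550305 + 0.0447902 + 0.0244896 = 0.1243103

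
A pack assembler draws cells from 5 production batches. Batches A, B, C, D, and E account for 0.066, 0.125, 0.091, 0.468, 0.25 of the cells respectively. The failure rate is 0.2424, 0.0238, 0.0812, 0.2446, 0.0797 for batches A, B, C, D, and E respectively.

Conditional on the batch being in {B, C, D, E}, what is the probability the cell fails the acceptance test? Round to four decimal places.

Let S = {B, C, D, E}.
P(S) = 0.125 + 0.091 + 0.468 + 0.25 = 0.934.
P(F ∩ S) = 0.0238·0.125 + 0.0812·0.091 + 0.2446·0.468 + 0.0797·0.25 = 0.002975 + 0.0073892 + 0.1144728 + 0.019925 = 0.144762.
P(F | S) = 0.144762 / 0.934 = 0.154991…

P(F|S) ≈ 0.1550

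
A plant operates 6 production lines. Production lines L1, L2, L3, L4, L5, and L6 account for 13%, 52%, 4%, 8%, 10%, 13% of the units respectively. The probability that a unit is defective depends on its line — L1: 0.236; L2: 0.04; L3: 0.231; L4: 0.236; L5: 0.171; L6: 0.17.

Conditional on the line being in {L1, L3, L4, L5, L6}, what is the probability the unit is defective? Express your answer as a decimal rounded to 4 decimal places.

Let S = {L1, L3, L4, L5, L6}.
P(S) = 0.13 + 0.04 + 0.08 + 0.1 + 0.13 = 0.48.
P(D ∩ S) = 0.236·0.13 + 0.231·0.04 + 0.236·0.08 + 0.171·0.1 + 0.17·0.13 = 0.03068 + 0.00924 + 0.01888 + 0.0171 + 0.0221 = 0.098.
P(D | S) = 0.098 / 0.48 = 0.204167…

0.2042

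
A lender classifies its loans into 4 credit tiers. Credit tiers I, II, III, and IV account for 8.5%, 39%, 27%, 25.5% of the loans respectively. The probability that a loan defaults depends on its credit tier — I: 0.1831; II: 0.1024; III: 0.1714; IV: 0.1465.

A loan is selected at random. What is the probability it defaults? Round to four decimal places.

0.1391

Using total probability over the partition,
P(D) = P(D|I)·P(I) + P(D|II)·P(II) + P(D|III)·P(III) + P(D|IV)·P(IV)
      = 0.1831·0.085 + 0.1024·0.39 + 0.1714·0.27 + 0.1465·0.255
      = 0.0155635 + 0.039936 + 0.046278 + 0.0373575 = 0.139135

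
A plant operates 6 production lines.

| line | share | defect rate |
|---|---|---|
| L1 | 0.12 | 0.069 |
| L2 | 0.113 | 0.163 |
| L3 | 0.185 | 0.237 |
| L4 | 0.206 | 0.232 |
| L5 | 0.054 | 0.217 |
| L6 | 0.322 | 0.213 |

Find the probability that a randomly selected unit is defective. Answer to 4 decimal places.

0.1986

P(D) = P(D|L1)·P(L1) + P(D|L2)·P(L2) + P(D|L3)·P(L3) + P(D|L4)·P(L4) + P(D|L5)·P(L5) + P(D|L6)·P(L6)
      = 0.069·0.12 + 0.163·0.113 + 0.237·0.185 + 0.232·0.206 + 0.217·0.054 + 0.213·0.322
      = 0.00828 + 0.018419 + 0.043845 + 0.047792 + 0.011718 + 0.068586 = 0.19864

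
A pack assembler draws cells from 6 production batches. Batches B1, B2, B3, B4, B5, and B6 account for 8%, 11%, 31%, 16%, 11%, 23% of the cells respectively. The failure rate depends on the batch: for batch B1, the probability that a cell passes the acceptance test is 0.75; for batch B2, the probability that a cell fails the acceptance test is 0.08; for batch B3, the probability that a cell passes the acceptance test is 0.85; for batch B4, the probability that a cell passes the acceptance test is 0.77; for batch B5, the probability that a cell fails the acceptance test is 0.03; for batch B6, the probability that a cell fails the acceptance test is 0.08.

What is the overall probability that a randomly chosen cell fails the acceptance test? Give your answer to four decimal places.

P(F|B1) = 1 − 0.75 = 0.25.
P(F|B3) = 1 − 0.85 = 0.15.
P(F|B4) = 1 − 0.77 = 0.23.
Summing over the partition,
P(F) = P(F|B1)·P(B1) + P(F|B2)·P(B2) + P(F|B3)·P(B3) + P(F|B4)·P(B4) + P(F|B5)·P(B5) + P(F|B6)·P(B6)
      = 0.25·0.08 + 0.08·0.11 + 0.15·0.31 + 0.23·0.16 + 0.03·0.11 + 0.08·0.23
      = 0.02 + 0.0088 + 0.0465 + 0.0368 + 0.0033 + 0.0184 = 0.1338

P(F) ≈ 0.1338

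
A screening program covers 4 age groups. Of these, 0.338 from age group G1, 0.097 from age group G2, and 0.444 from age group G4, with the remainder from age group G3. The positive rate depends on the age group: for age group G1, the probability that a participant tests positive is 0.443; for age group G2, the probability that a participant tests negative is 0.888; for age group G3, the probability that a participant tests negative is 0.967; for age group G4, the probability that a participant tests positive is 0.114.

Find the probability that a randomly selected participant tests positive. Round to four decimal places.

P(T) ≈ 0.2152

P(G3) = 1 − (0.338 + 0.097 + 0.444) = 0.121.
P(T|G2) = 1 − 0.888 = 0.112.
P(T|G3) = 1 − 0.967 = 0.033.
By the law of total probability,
P(T) = P(T|G1)·P(G1) + P(T|G2)·P(G2) + P(T|G3)·P(G3) + P(T|G4)·P(G4)
      = 0.443·0.338 + 0.112·0.097 + 0.033·0.121 + 0.114·0.444
      = 0.149734 + 0.010864 + 0.003993 + 0.050616 = 0.215207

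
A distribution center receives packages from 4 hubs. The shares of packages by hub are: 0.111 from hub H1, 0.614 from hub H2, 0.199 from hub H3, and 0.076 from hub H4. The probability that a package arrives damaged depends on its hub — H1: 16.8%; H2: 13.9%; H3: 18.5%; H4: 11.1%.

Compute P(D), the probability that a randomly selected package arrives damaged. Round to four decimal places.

Summing over the partition,
P(D) = P(D|H1)·P(H1) + P(D|H2)·P(H2) + P(D|H3)·P(H3) + P(D|H4)·P(H4)
      = 0.168·0.111 + 0.139·0.614 + 0.185·0.199 + 0.111·0.076
      = 0.018648 + 0.085346 + 0.036815 + 0.008436 = 0.149245

P(D) ≈ 0.1492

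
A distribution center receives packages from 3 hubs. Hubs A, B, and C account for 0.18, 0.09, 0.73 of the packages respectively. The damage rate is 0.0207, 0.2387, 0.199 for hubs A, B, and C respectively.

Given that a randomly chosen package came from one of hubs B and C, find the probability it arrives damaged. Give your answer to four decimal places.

P(D|S) ≈ 0.2034

Let S = {B, C}.
P(S) = 0.09 + 0.73 = 0.82.
P(D ∩ S) = 0.2387·0.09 + 0.199·0.73 = 0.021483 + 0.14527 = 0.166753.
P(D | S) = 0.166753 / 0.82 = 0.203357…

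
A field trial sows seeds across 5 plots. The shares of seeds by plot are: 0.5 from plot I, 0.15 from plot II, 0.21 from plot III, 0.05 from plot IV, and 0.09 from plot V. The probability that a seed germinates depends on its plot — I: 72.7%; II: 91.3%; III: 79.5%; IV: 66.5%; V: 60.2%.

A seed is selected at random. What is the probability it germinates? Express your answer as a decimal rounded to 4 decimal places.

P(G) ≈ 0.7548

P(G) = P(G|I)·P(I) + P(G|II)·P(II) + P(G|III)·P(III) + P(G|IV)·P(IV) + P(G|V)·P(V)
      = 0.727·0.5 + 0.913·0.15 + 0.795·0.21 + 0.665·0.05 + 0.602·0.09
      = 0.3635 + 0.13695 + 0.16695 + 0.03325 + 0.05418 = 0.75483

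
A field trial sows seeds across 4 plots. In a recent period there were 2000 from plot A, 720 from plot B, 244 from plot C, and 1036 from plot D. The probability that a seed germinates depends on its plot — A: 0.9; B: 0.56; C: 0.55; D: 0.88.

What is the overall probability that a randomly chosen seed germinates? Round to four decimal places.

P(G) ≈ 0.8123

Total: 2000 + 720 + 244 + 1036 = 4000.
P(A) = 2000/4000 = 0.5. P(B) = 720/4000 = 0.18. P(C) = 244/4000 = 0.061. P(D) = 1036/4000 = 0.259.
P(G) = P(G|A)·P(A) + P(G|B)·P(B) + P(G|C)·P(C) + P(G|D)·P(D)
      = 0.9·0.5 + 0.56·0.18 + 0.55·0.061 + 0.88·0.259
      = 0.45 + 0.1008 + 0.03355 + 0.22792 = 0.81227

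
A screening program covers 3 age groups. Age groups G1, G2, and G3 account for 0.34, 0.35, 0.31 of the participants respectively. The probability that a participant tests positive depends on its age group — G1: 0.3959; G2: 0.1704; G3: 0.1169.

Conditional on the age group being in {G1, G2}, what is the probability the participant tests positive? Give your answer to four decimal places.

Let S = {G1, G2}.
P(S) = 0.34 + 0.35 = 0.69.
P(T ∩ S) = 0.3959·0.34 + 0.1704·0.35 = 0.134606 + 0.05964 = 0.194246.
P(T | S) = 0.194246 / 0.69 = 0.281516…

0.2815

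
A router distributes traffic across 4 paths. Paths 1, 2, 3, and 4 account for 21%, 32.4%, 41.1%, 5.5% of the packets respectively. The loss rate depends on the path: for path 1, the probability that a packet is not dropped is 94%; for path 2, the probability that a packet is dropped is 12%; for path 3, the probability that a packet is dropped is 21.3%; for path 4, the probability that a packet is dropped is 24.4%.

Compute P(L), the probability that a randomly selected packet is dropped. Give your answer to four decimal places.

0.1524

P(L|1) = 1 − 0.94 = 0.06.
P(L) = P(L|1)·P(1) + P(L|2)·P(2) + P(L|3)·P(3) + P(L|4)·P(4)
      = 0.06·0.21 + 0.12·0.324 + 0.213·0.411 + 0.244·0.055
      = 0.0126 + 0.03888 + 0.087543 + 0.01342 = 0.152443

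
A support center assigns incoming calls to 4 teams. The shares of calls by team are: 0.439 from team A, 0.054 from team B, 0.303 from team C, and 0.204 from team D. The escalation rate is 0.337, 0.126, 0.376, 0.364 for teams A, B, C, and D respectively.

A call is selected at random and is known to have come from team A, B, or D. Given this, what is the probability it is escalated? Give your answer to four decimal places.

Let S = {A, B, D}.
P(S) = 0.439 + 0.054 + 0.204 = 0.697.
P(E ∩ S) = 0.337·0.439 + 0.126·0.054 + 0.364·0.204 = 0.147943 + 0.006804 + 0.074256 = 0.229003.
P(E | S) = 0.229003 / 0.697 = 0.328555…

0.3286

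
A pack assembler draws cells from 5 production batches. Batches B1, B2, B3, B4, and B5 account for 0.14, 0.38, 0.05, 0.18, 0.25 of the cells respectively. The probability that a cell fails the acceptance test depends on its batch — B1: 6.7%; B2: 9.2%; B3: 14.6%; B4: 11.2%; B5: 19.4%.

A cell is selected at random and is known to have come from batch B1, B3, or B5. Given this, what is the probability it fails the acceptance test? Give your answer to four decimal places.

0.1481

Let S = {B1, B3, B5}.
P(S) = 0.14 + 0.05 + 0.25 = 0.44.
P(F ∩ S) = 0.067·0.14 + 0.146·0.05 + 0.194·0.25 = 0.00938 + 0.0073 + 0.0485 = 0.06518.
P(F | S) = 0.06518 / 0.44 = 0.148136…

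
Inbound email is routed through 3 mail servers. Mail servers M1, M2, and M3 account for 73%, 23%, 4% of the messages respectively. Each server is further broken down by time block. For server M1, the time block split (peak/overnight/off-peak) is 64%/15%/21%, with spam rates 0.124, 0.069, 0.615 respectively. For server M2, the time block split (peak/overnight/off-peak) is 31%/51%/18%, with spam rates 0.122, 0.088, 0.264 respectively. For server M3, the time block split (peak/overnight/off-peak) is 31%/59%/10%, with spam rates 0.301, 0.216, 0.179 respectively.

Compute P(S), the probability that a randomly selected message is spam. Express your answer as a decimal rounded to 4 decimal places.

P(S) ≈ 0.1993

P(S|M1) = 0.64·0.124 + 0.15·0.069 + 0.21·0.615 = 0.07936 + 0.01035 + 0.12915 = 0.21886
P(S|M2) = 0.31·0.122 + 0.51·0.088 + 0.18·0.264 = 0.03782 + 0.04488 + 0.04752 = 0.13022
P(S|M3) = 0.31·0.301 + 0.59·0.216 + 0.1·0.179 = 0.09331 + 0.12744 + 0.0179 = 0.23865
By total probability over the outer partition,
P(S) = 0.73·0.21886 + 0.23·0.13022 + 0.04·0.23865
      = 0.1597678 + 0.0299506 + 0.009546 = 0.1992644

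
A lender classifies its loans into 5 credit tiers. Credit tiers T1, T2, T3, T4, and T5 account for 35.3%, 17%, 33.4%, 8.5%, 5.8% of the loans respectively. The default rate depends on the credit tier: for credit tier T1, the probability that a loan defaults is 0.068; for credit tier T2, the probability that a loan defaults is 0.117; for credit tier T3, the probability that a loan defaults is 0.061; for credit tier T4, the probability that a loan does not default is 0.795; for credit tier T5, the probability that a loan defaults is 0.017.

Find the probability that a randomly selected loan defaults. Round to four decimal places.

P(D|T4) = 1 − 0.795 = 0.205.
Summing over the partition,
P(D) = P(D|T1)·P(T1) + P(D|T2)·P(T2) + P(D|T3)·P(T3) + P(D|T4)·P(T4) + P(D|T5)·P(T5)
      = 0.068·0.353 + 0.117·0.17 + 0.061·0.334 + 0.205·0.085 + 0.017·0.058
      = 0.024004 + 0.01989 + 0.020374 + 0.017425 + 0.000986 = 0.082679

0.0827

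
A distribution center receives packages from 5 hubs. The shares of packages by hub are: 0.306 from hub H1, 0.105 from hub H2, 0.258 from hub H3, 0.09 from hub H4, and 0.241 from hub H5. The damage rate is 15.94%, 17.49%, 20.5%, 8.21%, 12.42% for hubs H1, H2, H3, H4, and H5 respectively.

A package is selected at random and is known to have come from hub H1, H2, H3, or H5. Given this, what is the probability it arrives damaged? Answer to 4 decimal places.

Let S = {H1, H2, H3, H5}.
P(S) = 0.306 + 0.105 + 0.258 + 0.241 = 0.91.
P(D ∩ S) = 0.1594·0.306 + 0.1749·0.105 + 0.205·0.258 + 0.1242·0.241 = 0.0487764 + 0.0183645 + 0.05289 + 0.0299322 = 0.1499631.
P(D | S) = 0.1499631 / 0.91 = 0.164795…

P(D|S) ≈ 0.1648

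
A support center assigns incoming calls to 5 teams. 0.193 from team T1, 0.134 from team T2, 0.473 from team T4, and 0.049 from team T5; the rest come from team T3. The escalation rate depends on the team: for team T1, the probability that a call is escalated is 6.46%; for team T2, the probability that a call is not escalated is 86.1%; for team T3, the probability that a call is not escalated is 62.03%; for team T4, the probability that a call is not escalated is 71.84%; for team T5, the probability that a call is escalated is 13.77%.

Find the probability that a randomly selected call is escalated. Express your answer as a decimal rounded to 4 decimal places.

P(E) ≈ 0.2284

P(T3) = 1 − (0.193 + 0.134 + 0.473 + 0.049) = 0.151.
P(E|T2) = 1 − 0.861 = 0.139.
P(E|T3) = 1 − 0.6203 = 0.3797.
P(E|T4) = 1 − 0.7184 = 0.2816.
P(E) = P(E|T1)·P(T1) + P(E|T2)·P(T2) + P(E|T3)·P(T3) + P(E|T4)·P(T4) + P(E|T5)·P(T5)
      = 0.0646·0.193 + 0.139·0.134 + 0.3797·0.151 + 0.2816·0.473 + 0.1377·0.049
      = 0.0124678 + 0.018626 + 0.0573347 + 0.1331968 + 0.0067473 = 0.2283726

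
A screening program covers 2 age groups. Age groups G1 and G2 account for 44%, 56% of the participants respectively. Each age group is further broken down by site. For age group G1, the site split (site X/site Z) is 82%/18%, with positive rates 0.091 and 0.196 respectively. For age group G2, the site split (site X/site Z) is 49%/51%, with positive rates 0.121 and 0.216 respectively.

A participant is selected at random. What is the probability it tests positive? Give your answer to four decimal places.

P(T|G1) = 0.82·0.091 + 0.18·0.196 = 0.07462 + 0.03528 = 0.1099
P(T|G2) = 0.49·0.121 + 0.51·0.216 = 0.05929 + 0.11016 = 0.16945
By total probability over the outer partition,
P(T) = 0.44·0.1099 + 0.56·0.16945
      = 0.048356 + 0.094892 = 0.143248

P(T) ≈ 0.1432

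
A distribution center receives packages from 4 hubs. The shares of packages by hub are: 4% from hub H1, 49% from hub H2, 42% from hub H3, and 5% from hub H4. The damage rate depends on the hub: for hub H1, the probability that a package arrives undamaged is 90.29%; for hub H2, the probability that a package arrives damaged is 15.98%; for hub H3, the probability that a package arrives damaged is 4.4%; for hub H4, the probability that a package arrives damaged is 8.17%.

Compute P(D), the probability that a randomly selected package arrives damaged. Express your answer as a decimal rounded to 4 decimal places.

P(D|H1) = 1 − 0.9029 = 0.0971.
Using total probability over the partition,
P(D) = P(D|H1)·P(H1) + P(D|H2)·P(H2) + P(D|H3)·P(H3) + P(D|H4)·P(H4)
      = 0.0971·0.04 + 0.1598·0.49 + 0.044·0.42 + 0.0817·0.05
      = 0.003884 + 0.078302 + 0.01848 + 0.004085 = 0.104751

0.1048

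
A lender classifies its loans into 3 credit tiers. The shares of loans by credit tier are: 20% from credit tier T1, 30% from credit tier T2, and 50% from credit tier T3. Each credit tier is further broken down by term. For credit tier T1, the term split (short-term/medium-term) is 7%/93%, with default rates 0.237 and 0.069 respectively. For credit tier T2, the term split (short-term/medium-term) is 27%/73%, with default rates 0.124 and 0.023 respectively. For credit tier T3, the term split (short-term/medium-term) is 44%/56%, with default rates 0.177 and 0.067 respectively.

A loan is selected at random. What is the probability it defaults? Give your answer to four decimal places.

P(D) ≈ 0.0889

P(D|T1) = 0.07·0.237 + 0.93·0.069 = 0.01659 + 0.06417 = 0.08076
P(D|T2) = 0.27·0.124 + 0.73·0.023 = 0.03348 + 0.01679 = 0.05027
P(D|T3) = 0.44·0.177 + 0.56·0.067 = 0.07788 + 0.03752 = 0.1154
By total probability over the outer partition,
P(D) = 0.2·0.08076 + 0.3·0.05027 + 0.5·0.1154
      = 0.016152 + 0.015081 + 0.0577 = 0.088933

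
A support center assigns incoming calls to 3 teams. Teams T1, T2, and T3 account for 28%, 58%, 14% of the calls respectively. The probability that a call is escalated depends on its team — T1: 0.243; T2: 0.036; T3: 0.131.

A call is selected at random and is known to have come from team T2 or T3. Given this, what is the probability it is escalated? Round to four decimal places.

Let S = {T2, T3}.
P(S) = 0.58 + 0.14 = 0.72.
P(E ∩ S) = 0.036·0.58 + 0.131·0.14 = 0.02088 + 0.01834 = 0.03922.
P(E | S) = 0.03922 / 0.72 = 0.054472…

P(E|S) ≈ 0.0545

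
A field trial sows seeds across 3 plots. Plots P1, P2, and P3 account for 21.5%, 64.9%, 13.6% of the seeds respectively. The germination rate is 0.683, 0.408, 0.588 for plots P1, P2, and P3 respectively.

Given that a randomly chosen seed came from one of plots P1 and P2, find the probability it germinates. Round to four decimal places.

Let S = {P1, P2}.
P(S) = 0.215 + 0.649 = 0.864.
P(G ∩ S) = 0.683·0.215 + 0.408·0.649 = 0.146845 + 0.264792 = 0.411637.
P(G | S) = 0.411637 / 0.864 = 0.476432…

0.4764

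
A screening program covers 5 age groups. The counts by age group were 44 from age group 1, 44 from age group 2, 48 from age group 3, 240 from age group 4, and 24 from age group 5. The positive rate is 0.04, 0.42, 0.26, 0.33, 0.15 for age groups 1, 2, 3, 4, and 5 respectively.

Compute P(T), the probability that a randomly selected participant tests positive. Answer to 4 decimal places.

P(T) ≈ 0.2888

Total: 44 + 44 + 48 + 240 + 24 = 400.
P(1) = 44/400 = 0.11. P(2) = 44/400 = 0.11. P(3) = 48/400 = 0.12. P(4) = 240/400 = 0.6. P(5) = 24/400 = 0.06.
By the law of total probability,
P(T) = P(T|1)·P(1) + P(T|2)·P(2) + P(T|3)·P(3) + P(T|4)·P(4) + P(T|5)·P(5)
      = 0.04·0.11 + 0.42·0.11 + 0.26·0.12 + 0.33·0.6 + 0.15·0.06
      = 0.0044 + 0.0462 + 0.0312 + 0.198 + 0.009 = 0.2888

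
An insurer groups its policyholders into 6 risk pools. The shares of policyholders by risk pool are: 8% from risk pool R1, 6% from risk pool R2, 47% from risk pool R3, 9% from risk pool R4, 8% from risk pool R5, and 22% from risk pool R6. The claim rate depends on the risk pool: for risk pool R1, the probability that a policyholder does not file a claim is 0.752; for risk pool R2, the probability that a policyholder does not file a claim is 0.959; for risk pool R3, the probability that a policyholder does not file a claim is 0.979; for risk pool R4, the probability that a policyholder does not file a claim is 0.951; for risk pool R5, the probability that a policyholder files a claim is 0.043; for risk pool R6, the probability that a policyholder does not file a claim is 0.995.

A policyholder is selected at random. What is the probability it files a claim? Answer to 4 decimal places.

P(C|R1) = 1 − 0.752 = 0.248.
P(C|R2) = 1 − 0.959 = 0.041.
P(C|R3) = 1 − 0.979 = 0.021.
P(C|R4) = 1 − 0.951 = 0.049.
P(C|R6) = 1 − 0.995 = 0.005.
Summing over the partition,
P(C) = P(C|R1)·P(R1) + P(C|R2)·P(R2) + P(C|R3)·P(R3) + P(C|R4)·P(R4) + P(C|R5)·P(R5) + P(C|R6)·P(R6)
      = 0.248·0.08 + 0.041·0.06 + 0.021·0.47 + 0.049·0.09 + 0.043·0.08 + 0.005·0.22
      = 0.01984 + 0.00246 + 0.00987 + 0.00441 + 0.00344 + 0.0011 = 0.04112

P(C) ≈ 0.0411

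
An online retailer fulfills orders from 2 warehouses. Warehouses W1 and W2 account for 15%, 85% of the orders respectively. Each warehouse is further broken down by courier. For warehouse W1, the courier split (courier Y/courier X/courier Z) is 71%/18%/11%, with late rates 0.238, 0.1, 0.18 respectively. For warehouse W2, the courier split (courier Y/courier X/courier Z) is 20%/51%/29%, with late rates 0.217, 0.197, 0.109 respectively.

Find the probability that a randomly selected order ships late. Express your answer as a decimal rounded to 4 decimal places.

0.1802

P(L|W1) = 0.71·0.238 + 0.18·0.1 + 0.11·0.18 = 0.16898 + 0.018 + 0.0198 = 0.20678
P(L|W2) = 0.2·0.217 + 0.51·0.197 + 0.29·0.109 = 0.0434 + 0.10047 + 0.03161 = 0.17548
Then overall,
P(L) = 0.15·0.20678 + 0.85·0.17548
      = 0.031017 + 0.149158 = 0.180175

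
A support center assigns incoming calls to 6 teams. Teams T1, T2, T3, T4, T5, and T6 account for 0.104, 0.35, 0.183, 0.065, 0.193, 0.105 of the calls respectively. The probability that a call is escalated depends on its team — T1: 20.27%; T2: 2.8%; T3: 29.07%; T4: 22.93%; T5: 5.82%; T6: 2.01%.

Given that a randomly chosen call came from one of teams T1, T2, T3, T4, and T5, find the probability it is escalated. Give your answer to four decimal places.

0.1231

Let S = {T1, T2, T3, T4, T5}.
P(S) = 0.104 + 0.35 + 0.183 + 0.065 + 0.193 = 0.895.
P(E ∩ S) = 0.2027·0.104 + 0.028·0.35 + 0.2907·0.183 + 0.2293·0.065 + 0.0582·0.193 = 0.0210808 + 0.0098 + 0.0531981 + 0.0149045 + 0.0112326 = 0.110216.
P(E | S) = 0.110216 / 0.895 = 0.123146…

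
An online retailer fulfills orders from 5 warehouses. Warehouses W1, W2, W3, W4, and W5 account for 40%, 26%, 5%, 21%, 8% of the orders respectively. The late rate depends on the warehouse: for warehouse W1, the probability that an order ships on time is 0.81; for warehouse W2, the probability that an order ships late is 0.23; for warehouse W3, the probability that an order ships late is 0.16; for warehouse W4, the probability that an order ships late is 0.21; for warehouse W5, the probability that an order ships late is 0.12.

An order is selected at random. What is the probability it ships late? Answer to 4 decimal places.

P(L|W1) = 1 − 0.81 = 0.19.
Summing over the partition,
P(L) = P(L|W1)·P(W1) + P(L|W2)·P(W2) + P(L|W3)·P(W3) + P(L|W4)·P(W4) + P(L|W5)·P(W5)
      = 0.19·0.4 + 0.23·0.26 + 0.16·0.05 + 0.21·0.21 + 0.12·0.08
      = 0.076 + 0.0598 + 0.008 + 0.0441 + 0.0096 = 0.1975

0.1975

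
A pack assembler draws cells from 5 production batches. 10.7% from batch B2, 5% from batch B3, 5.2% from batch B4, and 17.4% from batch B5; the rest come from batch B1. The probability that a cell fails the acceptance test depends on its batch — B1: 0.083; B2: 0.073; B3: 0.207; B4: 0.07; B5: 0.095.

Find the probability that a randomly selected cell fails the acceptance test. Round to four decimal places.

0.0895

P(B1) = 1 − (0.107 + 0.05 + 0.052 + 0.174) = 0.617.
By the law of total probability,
P(F) = P(F|B1)·P(B1) + P(F|B2)·P(B2) + P(F|B3)·P(B3) + P(F|B4)·P(B4) + P(F|B5)·P(B5)
      = 0.083·0.617 + 0.073·0.107 + 0.207·0.05 + 0.07·0.052 + 0.095·0.174
      = 0.051211 + 0.007811 + 0.01035 + 0.00364 + 0.01653 = 0.089542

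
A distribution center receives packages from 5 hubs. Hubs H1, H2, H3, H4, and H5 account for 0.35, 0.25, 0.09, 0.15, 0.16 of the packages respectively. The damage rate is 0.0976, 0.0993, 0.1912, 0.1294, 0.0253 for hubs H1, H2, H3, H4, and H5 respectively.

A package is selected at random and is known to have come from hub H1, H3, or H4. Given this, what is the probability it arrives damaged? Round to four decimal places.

0.1200

Let S = {H1, H3, H4}.
P(S) = 0.35 + 0.09 + 0.15 = 0.59.
P(D ∩ S) = 0.0976·0.35 + 0.1912·0.09 + 0.1294·0.15 = 0.03416 + 0.017208 + 0.01941 = 0.070778.
P(D | S) = 0.070778 / 0.59 = 0.119963…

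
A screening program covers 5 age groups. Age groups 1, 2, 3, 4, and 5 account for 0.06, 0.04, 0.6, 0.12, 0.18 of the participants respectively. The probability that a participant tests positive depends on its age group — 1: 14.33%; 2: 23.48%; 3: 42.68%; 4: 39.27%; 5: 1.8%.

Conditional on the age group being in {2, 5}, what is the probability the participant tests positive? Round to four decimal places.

P(T|S) ≈ 0.0574

Let S = {2, 5}.
P(S) = 0.04 + 0.18 = 0.22.
P(T ∩ S) = 0.2348·0.04 + 0.018·0.18 = 0.009392 + 0.00324 = 0.012632.
P(T | S) = 0.012632 / 0.22 = 0.057418…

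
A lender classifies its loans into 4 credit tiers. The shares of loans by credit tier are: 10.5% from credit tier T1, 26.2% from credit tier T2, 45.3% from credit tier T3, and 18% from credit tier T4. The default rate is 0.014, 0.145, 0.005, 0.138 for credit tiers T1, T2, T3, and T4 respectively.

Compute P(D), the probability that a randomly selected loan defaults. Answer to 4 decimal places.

Using total probability over the partition,
P(D) = P(D|T1)·P(T1) + P(D|T2)·P(T2) + P(D|T3)·P(T3) + P(D|T4)·P(T4)
      = 0.014·0.105 + 0.145·0.262 + 0.005·0.453 + 0.138·0.18
      = 0.00147 + 0.03799 + 0.002265 + 0.02484 = 0.066565

P(D) ≈ 0.0666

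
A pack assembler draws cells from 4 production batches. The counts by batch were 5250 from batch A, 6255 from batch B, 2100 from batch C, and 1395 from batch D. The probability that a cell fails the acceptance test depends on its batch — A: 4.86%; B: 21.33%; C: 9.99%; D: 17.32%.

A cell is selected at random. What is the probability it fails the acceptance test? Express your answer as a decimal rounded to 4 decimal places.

Total: 5250 + 6255 + 2100 + 1395 = 15000.
P(A) = 5250/15000 = 0.35. P(B) = 6255/15000 = 0.417. P(C) = 2100/15000 = 0.14. P(D) = 1395/15000 = 0.093.
By the law of total probability,
P(F) = P(F|A)·P(A) + P(F|B)·P(B) + P(F|C)·P(C) + P(F|D)·P(D)
      = 0.0486·0.35 + 0.2133·0.417 + 0.0999·0.14 + 0.1732·0.093
      = 0.01701 + 0.0889461 + 0.013986 + 0.0161076 = 0.1360497

P(F) ≈ 0.1360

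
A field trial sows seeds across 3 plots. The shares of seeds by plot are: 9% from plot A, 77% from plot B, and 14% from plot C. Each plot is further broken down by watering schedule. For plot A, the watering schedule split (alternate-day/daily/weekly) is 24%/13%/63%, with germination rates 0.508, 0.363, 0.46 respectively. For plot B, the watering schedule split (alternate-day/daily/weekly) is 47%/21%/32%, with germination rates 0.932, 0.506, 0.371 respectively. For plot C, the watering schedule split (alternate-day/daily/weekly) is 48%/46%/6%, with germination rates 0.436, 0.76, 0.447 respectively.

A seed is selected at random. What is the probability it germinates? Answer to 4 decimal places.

P(G|A) = 0.24·0.508 + 0.13·0.363 + 0.63·0.46 = 0.12192 + 0.04719 + 0.2898 = 0.45891
P(G|B) = 0.47·0.932 + 0.21·0.506 + 0.32·0.371 = 0.43804 + 0.10626 + 0.11872 = 0.66302
P(G|C) = 0.48·0.436 + 0.46·0.76 + 0.06·0.447 = 0.20928 + 0.3496 + 0.02682 = 0.5857
Then overall,
P(G) = 0.09·0.45891 + 0.77·0.66302 + 0.14·0.5857
      = 0.0413019 + 0.5105254 + 0.081998 = 0.6338253

P(G) ≈ 0.6338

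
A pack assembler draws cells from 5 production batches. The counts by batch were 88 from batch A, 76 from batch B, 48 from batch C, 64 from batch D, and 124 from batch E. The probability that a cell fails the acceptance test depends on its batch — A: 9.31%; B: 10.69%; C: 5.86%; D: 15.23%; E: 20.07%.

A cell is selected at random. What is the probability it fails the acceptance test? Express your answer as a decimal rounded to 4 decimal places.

Total: 88 + 76 + 48 + 64 + 124 = 400.
P(A) = 88/400 = 0.22. P(B) = 76/400 = 0.19. P(C) = 48/400 = 0.12. P(D) = 64/400 = 0.16. P(E) = 124/400 = 0.31.
Summing over the partition,
P(F) = P(F|A)·P(A) + P(F|B)·P(B) + P(F|C)·P(C) + P(F|D)·P(D) + P(F|E)·P(E)
      = 0.0931·0.22 + 0.1069·0.19 + 0.0586·0.12 + 0.1523·0.16 + 0.2007·0.31
      = 0.020482 + 0.020311 + 0.007032 + 0.024368 + 0.062217 = 0.13441

P(F) ≈ 0.1344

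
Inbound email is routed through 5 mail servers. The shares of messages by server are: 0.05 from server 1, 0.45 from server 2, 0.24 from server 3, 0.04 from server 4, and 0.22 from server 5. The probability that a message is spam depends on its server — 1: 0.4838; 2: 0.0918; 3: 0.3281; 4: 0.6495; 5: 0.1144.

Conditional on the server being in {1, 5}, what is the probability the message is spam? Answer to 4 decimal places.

0.1828

Let J = {1, 5}.
P(J) = 0.05 + 0.22 = 0.27.
P(S ∩ J) = 0.4838·0.05 + 0.1144·0.22 = 0.02419 + 0.025168 = 0.049358.
P(S | J) = 0.049358 / 0.27 = 0.182807…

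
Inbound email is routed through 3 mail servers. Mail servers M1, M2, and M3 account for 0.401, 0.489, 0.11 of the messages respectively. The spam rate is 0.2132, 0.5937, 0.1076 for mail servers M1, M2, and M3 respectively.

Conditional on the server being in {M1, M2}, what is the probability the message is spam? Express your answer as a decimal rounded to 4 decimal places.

0.4223

Let J = {M1, M2}.
P(J) = 0.401 + 0.489 = 0.89.
P(S ∩ J) = 0.2132·0.401 + 0.5937·0.489 = 0.0854932 + 0.2903193 = 0.3758125.
P(S | J) = 0.3758125 / 0.89 = 0.422261…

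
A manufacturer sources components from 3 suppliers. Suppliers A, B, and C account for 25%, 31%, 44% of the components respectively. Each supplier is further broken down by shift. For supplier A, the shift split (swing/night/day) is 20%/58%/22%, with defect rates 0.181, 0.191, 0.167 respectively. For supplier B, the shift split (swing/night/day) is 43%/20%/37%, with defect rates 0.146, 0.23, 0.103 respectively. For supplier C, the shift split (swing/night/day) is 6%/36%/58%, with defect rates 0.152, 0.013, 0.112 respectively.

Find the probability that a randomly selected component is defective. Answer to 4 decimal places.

P(D|A) = 0.2·0.181 + 0.58·0.191 + 0.22·0.167 = 0.0362 + 0.11078 + 0.03674 = 0.18372
P(D|B) = 0.43·0.146 + 0.2·0.23 + 0.37·0.103 = 0.06278 + 0.046 + 0.03811 = 0.14689
P(D|C) = 0.06·0.152 + 0.36·0.013 + 0.58·0.112 = 0.00912 + 0.00468 + 0.06496 = 0.07876
Then overall,
P(D) = 0.25·0.18372 + 0.31·0.14689 + 0.44·0.07876
      = 0.04593 + 0.0455359 + 0.0346544 = 0.1261203

P(D) ≈ 0.1261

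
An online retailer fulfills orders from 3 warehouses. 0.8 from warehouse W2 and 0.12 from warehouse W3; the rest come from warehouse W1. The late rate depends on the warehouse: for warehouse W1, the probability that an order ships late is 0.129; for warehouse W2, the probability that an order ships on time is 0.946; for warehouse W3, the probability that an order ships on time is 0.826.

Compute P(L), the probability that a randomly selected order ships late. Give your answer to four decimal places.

P(W1) = 1 − (0.8 + 0.12) = 0.08.
P(L|W2) = 1 − 0.946 = 0.054.
P(L|W3) = 1 − 0.826 = 0.174.
P(L) = P(L|W1)·P(W1) + P(L|W2)·P(W2) + P(L|W3)·P(W3)
      = 0.129·0.08 + 0.054·0.8 + 0.174·0.12
      = 0.01032 + 0.0432 + 0.02088 = 0.0744

P(L) ≈ 0.0744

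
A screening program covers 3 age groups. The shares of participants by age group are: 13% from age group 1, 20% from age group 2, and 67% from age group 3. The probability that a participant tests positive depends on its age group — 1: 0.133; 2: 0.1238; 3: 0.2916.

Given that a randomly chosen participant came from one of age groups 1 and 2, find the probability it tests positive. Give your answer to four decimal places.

Let S = {1, 2}.
P(S) = 0.13 + 0.2 = 0.33.
P(T ∩ S) = 0.133·0.13 + 0.1238·0.2 = 0.01729 + 0.02476 = 0.04205.
P(T | S) = 0.04205 / 0.33 = 0.127424…

P(T|S) ≈ 0.1274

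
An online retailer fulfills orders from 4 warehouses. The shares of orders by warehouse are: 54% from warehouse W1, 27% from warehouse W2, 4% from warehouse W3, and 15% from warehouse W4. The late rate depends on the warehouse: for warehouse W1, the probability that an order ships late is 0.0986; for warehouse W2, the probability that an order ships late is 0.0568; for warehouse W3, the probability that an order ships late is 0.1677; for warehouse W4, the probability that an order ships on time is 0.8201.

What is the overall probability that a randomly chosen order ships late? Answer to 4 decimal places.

P(L|W4) = 1 − 0.8201 = 0.1799.
P(L) = P(L|W1)·P(W1) + P(L|W2)·P(W2) + P(L|W3)·P(W3) + P(L|W4)·P(W4)
      = 0.0986·0.54 + 0.0568·0.27 + 0.1677·0.04 + 0.1799·0.15
      = 0.053244 + 0.015336 + 0.006708 + 0.026985 = 0.102273

P(L) ≈ 0.1023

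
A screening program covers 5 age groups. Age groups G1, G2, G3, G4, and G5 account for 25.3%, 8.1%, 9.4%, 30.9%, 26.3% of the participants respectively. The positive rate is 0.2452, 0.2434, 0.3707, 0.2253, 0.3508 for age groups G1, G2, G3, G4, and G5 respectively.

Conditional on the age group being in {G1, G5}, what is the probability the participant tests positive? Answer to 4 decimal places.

P(T|S) ≈ 0.2990

Let S = {G1, G5}.
P(S) = 0.253 + 0.263 = 0.516.
P(T ∩ S) = 0.2452·0.253 + 0.3508·0.263 = 0.0620356 + 0.0922604 = 0.154296.
P(T | S) = 0.154296 / 0.516 = 0.299023…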